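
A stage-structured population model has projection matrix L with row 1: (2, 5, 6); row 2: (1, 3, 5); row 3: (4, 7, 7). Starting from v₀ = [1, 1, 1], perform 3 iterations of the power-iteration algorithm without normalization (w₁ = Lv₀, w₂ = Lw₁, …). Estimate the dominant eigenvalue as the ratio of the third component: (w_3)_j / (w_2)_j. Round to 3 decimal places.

λ ≈ 13.747

w1 = Lv₀ = (2·1 + 5·1 + 6·1; 1·1 + 3·1 + 5·1; 4·1 + 7·1 + 7·1) = (13, 9, 18)
w2 = Lw1 = (2·13 + 5·9 + 6·18; 1·13 + 3·9 + 5·18; 4·13 + 7·9 + 7·18) = (179, 130, 241)
w3 = Lw2 = (2454, 1774, 3313)
Ratio at component: 3313 / 241 = 13.747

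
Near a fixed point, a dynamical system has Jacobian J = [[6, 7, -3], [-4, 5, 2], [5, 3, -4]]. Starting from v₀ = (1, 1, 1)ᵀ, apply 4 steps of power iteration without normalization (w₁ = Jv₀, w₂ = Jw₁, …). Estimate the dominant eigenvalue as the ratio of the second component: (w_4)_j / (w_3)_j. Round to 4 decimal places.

w1 = Jv₀ = (6·1 + 7·1 + (-3)·1; (-4)·1 + 5·1 + 2·1; 5·1 + 3·1 + (-4)·1) = (10, 3, 4)
w2 = Jw1 = (6·10 + 7·3 + (-3)·4; (-4)·10 + 5·3 + 2·4; 5·10 + 3·3 + (-4)·4) = (69, -17, 43)
w3 = Jw2 = (166, -275, 122)
w4 = Jw3 = (-1295, -1795, -483)
Ratio at component: -1795 / -275 = 6.5273

6.5273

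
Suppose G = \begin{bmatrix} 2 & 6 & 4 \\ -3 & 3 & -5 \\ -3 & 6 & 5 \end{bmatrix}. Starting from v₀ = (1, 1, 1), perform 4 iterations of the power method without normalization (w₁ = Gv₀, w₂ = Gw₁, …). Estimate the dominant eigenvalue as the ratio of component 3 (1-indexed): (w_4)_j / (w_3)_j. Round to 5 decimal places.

w1 = Gv₀ = (12, -5, 8)
w2 = Gw1 = (26, -91, -26)
w3 = Gw2 = (-598, -221, -754)
w4 = Gw3 = (-5538, 4901, -3302)
Ratio at component: -3302 / -754 = 4.37931

4.37931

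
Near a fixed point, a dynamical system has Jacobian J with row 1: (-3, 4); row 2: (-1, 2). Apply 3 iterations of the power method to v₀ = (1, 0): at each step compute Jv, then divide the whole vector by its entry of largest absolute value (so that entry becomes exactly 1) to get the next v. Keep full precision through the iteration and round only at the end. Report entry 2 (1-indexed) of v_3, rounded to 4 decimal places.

Jv0 = (-3.00000, -1.00000); divide by -3.00000 → v1 = (1.00000, 0.33333)
Jv1 = (-1.66667, -0.33333); divide by -1.66667 → v2 = (1.00000, 0.20000)
Jv2 = (-2.20000, -0.60000); divide by -2.20000 → v3 = (1.00000, 0.27273)
Requested entry of v3: -3/-11 = 0.2727

0.2727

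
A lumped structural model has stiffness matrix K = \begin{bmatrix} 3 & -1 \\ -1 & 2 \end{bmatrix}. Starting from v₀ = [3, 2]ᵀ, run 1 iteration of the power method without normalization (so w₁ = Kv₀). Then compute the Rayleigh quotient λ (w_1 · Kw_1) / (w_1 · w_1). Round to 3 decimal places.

w1 = Kv₀ = (3·3 + (-1)·2; (-1)·3 + 2·2) = (7, 1)
Kw1 = (20, -5)
w1·Kw1 = 7·20 + 1·(-5) = 135; w1·w1 = 7·7 + 1·1 = 50
λ ≈ 135/50 = 2.700

λ ≈ 2.700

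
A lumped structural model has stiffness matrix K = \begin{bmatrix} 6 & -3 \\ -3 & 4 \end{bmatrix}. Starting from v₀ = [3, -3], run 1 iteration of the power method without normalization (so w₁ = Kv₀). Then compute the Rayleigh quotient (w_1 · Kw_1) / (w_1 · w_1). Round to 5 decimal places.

w1 = Kv₀ = (27, -21)
Kw1 = (225, -165)
w1·Kw1 = 27·225 + (-21)·(-165) = 9540; w1·w1 = 27·27 + (-21)·(-21) = 1170
λ ≈ 9540/1170 = 8.15385

λ ≈ 8.15385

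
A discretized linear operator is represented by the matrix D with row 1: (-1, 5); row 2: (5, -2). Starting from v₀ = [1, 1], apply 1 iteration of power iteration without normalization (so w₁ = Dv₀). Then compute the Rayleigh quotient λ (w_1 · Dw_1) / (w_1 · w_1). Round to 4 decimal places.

w1 = Dv₀ = ((-1)·1 + 5·1; 5·1 + (-2)·1) = (4, 3)
Dw1 = (11, 14)
w1·Dw1 = 4·11 + 3·14 = 86; w1·w1 = 4·4 + 3·3 = 25
λ ≈ 86/25 = 3.4400

λ ≈ 3.4400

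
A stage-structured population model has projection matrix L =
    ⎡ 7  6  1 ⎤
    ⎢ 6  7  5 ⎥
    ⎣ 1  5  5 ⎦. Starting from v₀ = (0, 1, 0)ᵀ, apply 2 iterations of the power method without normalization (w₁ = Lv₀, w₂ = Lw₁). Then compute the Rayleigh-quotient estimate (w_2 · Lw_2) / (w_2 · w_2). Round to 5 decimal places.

w1 = Lv₀ = (7·0 + 6·1 + 1·0; 6·0 + 7·1 + 5·0; 1·0 + 5·1 + 5·0) = (6, 7, 5)
w2 = Lw1 = (7·6 + 6·7 + 1·5; 6·6 + 7·7 + 5·5; 1·6 + 5·7 + 5·5) = (89, 110, 66)
Lw2 = (1349, 1634, 969)
w2·Lw2 = 89·1349 + 110·1634 + 66·969 = 363755; w2·w2 = 89·89 + 110·110 + 66·66 = 24377
λ ≈ 363755/24377 = 14.92206

λ ≈ 14.92206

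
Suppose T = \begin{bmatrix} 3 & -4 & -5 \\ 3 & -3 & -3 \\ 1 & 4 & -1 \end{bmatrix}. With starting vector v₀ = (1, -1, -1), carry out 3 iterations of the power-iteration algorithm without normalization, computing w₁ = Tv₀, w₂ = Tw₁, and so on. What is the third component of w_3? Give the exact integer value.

w1 = Tv₀ = (12, 9, -2)
w2 = Tw1 = (10, 15, 50)
w3 = Tw2 = (-280, -165, 20)
The requested component of w3 is 20.

20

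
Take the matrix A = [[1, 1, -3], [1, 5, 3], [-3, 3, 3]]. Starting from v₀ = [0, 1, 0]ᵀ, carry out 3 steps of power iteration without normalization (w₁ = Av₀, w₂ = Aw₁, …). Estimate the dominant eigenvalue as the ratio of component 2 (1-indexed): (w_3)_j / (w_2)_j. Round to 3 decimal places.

6.714

w1 = Av₀ = (1, 5, 3)
w2 = Aw1 = (-3, 35, 21)
w3 = Aw2 = (-31, 235, 177)
Ratio at component: 235 / 35 = 6.714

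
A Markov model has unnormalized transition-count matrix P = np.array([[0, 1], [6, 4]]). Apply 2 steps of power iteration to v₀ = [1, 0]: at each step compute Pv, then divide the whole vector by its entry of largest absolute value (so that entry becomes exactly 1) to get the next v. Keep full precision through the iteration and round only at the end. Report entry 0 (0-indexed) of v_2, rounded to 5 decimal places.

Pv0 = (0.000000, 6.000000); divide by 6.000000 → v1 = (0.000000, 1.000000)
Pv1 = (1.000000, 4.000000); divide by 4.000000 → v2 = (0.250000, 1.000000)
Requested entry of v2: 6/24 = 0.25000

0.25000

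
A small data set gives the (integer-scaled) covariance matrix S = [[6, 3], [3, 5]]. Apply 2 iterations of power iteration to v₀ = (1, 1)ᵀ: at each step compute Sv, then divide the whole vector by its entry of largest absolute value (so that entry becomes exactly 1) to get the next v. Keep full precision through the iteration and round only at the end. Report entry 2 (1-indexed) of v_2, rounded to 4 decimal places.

Sv0 = (9.00000, 8.00000); divide by 9.00000 → v1 = (1.00000, 0.88889)
Sv1 = (8.66667, 7.44444); divide by 8.66667 → v2 = (1.00000, 0.85897)
Requested entry of v2: 67/78 = 0.8590

0.8590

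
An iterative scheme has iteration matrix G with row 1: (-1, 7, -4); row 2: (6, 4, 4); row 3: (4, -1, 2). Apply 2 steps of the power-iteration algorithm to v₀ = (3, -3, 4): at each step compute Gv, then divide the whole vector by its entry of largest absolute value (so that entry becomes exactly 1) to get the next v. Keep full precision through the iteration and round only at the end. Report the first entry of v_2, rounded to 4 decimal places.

Gv0 = (-40.00000, 22.00000, 23.00000); divide by -40.00000 → v1 = (1.00000, -0.55000, -0.57500)
Gv1 = (-2.55000, 1.50000, 3.40000); divide by 3.40000 → v2 = (-0.75000, 0.44118, 1.00000)
Requested entry of v2: 102/-136 = -0.7500

-0.7500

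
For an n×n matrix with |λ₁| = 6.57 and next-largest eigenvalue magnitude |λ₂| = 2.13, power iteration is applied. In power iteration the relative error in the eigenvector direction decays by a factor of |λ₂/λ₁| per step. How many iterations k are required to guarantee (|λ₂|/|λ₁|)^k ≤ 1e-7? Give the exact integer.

|λ₂/λ₁| = 2.13/6.57 = 0.32420
Need k ≥ ln(1e-7) / ln(0.32420) = -16.1181 / -1.1264 ≈ 14.309
Smallest integer k satisfying the bound: 15

15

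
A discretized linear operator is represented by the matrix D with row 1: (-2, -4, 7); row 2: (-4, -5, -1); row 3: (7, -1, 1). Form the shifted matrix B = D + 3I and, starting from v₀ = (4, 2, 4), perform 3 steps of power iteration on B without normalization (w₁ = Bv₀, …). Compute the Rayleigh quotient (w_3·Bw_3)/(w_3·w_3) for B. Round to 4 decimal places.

B = D + 3I has rows (1, -4, 7); (-4, -2, -1); (7, -1, 4)
w1 = Bv₀ = (1·4 + (-4)·2 + 7·4; (-4)·4 + (-2)·2 + (-1)·4; 7·4 + (-1)·2 + 4·4) = (24, -24, 42)
w2 = Bw1 = (1·24 + (-4)·(-24) + 7·42; (-4)·24 + (-2)·(-24) + (-1)·42; 7·24 + (-1)·(-24) + 4·42) = (414, -90, 360)
w3 = Bw2 = (3294, -1836, 4428)
Bw3 = (41634, -13932, 42606)
w3·Bw3 = 351380916; w3·w3 = 33828516; μ ≈ 351380916/33828516 = 10.3871

μ ≈ 10.3871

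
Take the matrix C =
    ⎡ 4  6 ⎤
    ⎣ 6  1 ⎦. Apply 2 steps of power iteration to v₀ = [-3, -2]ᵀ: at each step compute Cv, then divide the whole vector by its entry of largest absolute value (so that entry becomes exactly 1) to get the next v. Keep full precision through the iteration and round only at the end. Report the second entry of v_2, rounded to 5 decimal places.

Cv0 = (-24.000000, -20.000000); divide by -24.000000 → v1 = (1.000000, 0.833333)
Cv1 = (9.000000, 6.833333); divide by 9.000000 → v2 = (1.000000, 0.759259)
Requested entry of v2: -164/-216 = 0.75926

0.75926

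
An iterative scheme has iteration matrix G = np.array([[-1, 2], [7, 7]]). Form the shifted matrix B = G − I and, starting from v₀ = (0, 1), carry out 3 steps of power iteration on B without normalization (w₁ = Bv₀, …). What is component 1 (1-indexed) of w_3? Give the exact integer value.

84

B = G − I has rows (-2, 2); (7, 6)
w1 = Bv₀ = ((-2)·0 + 2·1; 7·0 + 6·1) = (2, 6)
w2 = Bw1 = ((-2)·2 + 2·6; 7·2 + 6·6) = (8, 50)
w3 = Bw2 = (84, 356)
Requested component of w3: 84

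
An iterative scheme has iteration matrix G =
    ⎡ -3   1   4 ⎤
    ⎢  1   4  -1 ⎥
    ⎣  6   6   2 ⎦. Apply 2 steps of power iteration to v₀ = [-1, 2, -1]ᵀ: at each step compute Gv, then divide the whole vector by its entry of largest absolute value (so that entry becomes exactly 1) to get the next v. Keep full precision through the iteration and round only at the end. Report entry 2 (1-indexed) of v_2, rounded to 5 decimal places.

Gv0 = (1.000000, 8.000000, 4.000000); divide by 8.000000 → v1 = (0.125000, 1.000000, 0.500000)
Gv1 = (2.625000, 3.625000, 7.750000); divide by 7.750000 → v2 = (0.338710, 0.467742, 1.000000)
Requested entry of v2: 29/62 = 0.46774

0.46774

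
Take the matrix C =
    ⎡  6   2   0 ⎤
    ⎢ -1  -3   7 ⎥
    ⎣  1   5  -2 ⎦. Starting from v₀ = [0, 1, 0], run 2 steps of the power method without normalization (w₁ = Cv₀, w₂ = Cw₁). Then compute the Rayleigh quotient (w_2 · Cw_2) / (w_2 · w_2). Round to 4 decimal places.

w1 = Cv₀ = (6·0 + 2·1 + 0·0; (-1)·0 + (-3)·1 + 7·0; 1·0 + 5·1 + (-2)·0) = (2, -3, 5)
w2 = Cw1 = (6·2 + 2·(-3) + 0·5; (-1)·2 + (-3)·(-3) + 7·5; 1·2 + 5·(-3) + (-2)·5) = (6, 42, -23)
Cw2 = (120, -293, 262)
w2·Cw2 = 6·120 + 42·(-293) + (-23)·262 = -17612; w2·w2 = 6·6 + 42·42 + (-23)·(-23) = 2329
λ ≈ -17612/2329 = -7.5620

-7.5620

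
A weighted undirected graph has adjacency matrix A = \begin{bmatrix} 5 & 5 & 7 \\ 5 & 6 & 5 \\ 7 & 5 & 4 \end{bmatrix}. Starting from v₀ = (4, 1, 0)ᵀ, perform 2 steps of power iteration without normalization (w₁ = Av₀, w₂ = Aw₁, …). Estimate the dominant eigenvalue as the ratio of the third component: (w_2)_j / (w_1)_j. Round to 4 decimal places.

w1 = Av₀ = (5·4 + 5·1 + 7·0; 5·4 + 6·1 + 5·0; 7·4 + 5·1 + 4·0) = (25, 26, 33)
w2 = Aw1 = (5·25 + 5·26 + 7·33; 5·25 + 6·26 + 5·33; 7·25 + 5·26 + 4·33) = (486, 446, 437)
Ratio at component: 437 / 33 = 13.2424

13.2424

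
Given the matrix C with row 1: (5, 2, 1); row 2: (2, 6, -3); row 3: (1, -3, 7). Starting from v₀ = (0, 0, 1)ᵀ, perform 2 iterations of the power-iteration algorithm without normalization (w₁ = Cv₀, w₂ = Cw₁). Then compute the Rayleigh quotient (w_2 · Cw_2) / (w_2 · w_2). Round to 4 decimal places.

w1 = Cv₀ = (1, -3, 7)
w2 = Cw1 = (6, -37, 59)
Cw2 = (15, -387, 530)
w2·Cw2 = 6·15 + (-37)·(-387) + 59·530 = 45679; w2·w2 = 6·6 + (-37)·(-37) + 59·59 = 4886
λ ≈ 45679/4886 = 9.3490

λ ≈ 9.3490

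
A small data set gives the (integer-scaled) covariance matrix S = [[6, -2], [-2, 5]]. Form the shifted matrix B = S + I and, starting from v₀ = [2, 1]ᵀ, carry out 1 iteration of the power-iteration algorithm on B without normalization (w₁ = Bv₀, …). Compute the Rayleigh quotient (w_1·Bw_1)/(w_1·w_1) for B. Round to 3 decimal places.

B = S + I has rows (7, -2); (-2, 6)
w1 = Bv₀ = (12, 2)
Bw1 = (80, -12)
w1·Bw1 = 936; w1·w1 = 148; μ ≈ 936/148 = 6.324

μ ≈ 6.324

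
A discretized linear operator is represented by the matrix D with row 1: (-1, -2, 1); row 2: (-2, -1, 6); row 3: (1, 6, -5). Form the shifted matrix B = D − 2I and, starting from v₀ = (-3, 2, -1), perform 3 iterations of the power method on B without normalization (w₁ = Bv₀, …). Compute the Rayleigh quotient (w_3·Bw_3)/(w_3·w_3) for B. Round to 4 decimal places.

-11.7666

B = D − 2I has rows (-3, -2, 1); (-2, -3, 6); (1, 6, -7)
w1 = Bv₀ = ((-3)·(-3) + (-2)·2 + 1·(-1); (-2)·(-3) + (-3)·2 + 6·(-1); 1·(-3) + 6·2 + (-7)·(-1)) = (4, -6, 16)
w2 = Bw1 = ((-3)·4 + (-2)·(-6) + 1·16; (-2)·4 + (-3)·(-6) + 6·16; 1·4 + 6·(-6) + (-7)·16) = (16, 106, -144)
w3 = Bw2 = (-404, -1214, 1660)
Bw3 = (5300, 14410, -19308)
w3·Bw3 = -51686220; w3·w3 = 4392612; μ ≈ -51686220/4392612 = -11.7666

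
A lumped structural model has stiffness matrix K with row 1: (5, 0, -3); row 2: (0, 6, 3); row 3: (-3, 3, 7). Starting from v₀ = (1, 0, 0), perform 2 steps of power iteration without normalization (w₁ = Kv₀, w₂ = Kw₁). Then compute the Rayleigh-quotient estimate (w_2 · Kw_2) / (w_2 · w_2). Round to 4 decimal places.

λ ≈ 9.7221

w1 = Kv₀ = (5·1 + 0·0 + (-3)·0; 0·1 + 6·0 + 3·0; (-3)·1 + 3·0 + 7·0) = (5, 0, -3)
w2 = Kw1 = (5·5 + 0·0 + (-3)·(-3); 0·5 + 6·0 + 3·(-3); (-3)·5 + 3·0 + 7·(-3)) = (34, -9, -36)
Kw2 = (278, -162, -381)
w2·Kw2 = 34·278 + (-9)·(-162) + (-36)·(-381) = 24626; w2·w2 = 34·34 + (-9)·(-9) + (-36)·(-36) = 2533
λ ≈ 24626/2533 = 9.7221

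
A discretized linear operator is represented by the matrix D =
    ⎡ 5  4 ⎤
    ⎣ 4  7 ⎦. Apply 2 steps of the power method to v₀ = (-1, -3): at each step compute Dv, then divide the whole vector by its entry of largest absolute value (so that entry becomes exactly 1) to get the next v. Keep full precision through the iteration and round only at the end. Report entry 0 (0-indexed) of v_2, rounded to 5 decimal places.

0.76132

Dv0 = (-17.000000, -25.000000); divide by -25.000000 → v1 = (0.680000, 1.000000)
Dv1 = (7.400000, 9.720000); divide by 9.720000 → v2 = (0.761317, 1.000000)
Requested entry of v2: -185/-243 = 0.76132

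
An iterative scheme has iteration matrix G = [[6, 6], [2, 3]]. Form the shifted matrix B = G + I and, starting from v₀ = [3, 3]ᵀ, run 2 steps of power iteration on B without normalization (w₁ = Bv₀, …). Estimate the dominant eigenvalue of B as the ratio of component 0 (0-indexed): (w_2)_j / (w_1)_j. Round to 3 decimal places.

B = G + I has rows (7, 6); (2, 4)
w1 = Bv₀ = (7·3 + 6·3; 2·3 + 4·3) = (39, 18)
w2 = Bw1 = (7·39 + 6·18; 2·39 + 4·18) = (381, 150)
Ratio: 381/39 = 9.769

9.769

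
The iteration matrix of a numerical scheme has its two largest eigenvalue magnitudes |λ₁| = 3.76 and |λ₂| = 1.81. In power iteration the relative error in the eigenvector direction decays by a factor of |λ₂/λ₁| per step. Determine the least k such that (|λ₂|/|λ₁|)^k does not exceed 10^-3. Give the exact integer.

10

|λ₂/λ₁| = 1.81/3.76 = 0.48138
Need k ≥ ln(10^-3) / ln(0.48138) = -6.9078 / -0.7311 ≈ 9.449
Smallest integer k satisfying the bound: 10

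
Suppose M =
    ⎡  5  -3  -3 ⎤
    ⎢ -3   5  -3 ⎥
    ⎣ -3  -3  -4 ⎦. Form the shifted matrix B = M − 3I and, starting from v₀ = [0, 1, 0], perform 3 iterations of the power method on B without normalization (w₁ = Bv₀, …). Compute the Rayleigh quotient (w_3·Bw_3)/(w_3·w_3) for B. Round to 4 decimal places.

μ ≈ -7.6496

B = M − 3I has rows (2, -3, -3); (-3, 2, -3); (-3, -3, -7)
w1 = Bv₀ = (2·0 + (-3)·1 + (-3)·0; (-3)·0 + 2·1 + (-3)·0; (-3)·0 + (-3)·1 + (-7)·0) = (-3, 2, -3)
w2 = Bw1 = (2·(-3) + (-3)·2 + (-3)·(-3); (-3)·(-3) + 2·2 + (-3)·(-3); (-3)·(-3) + (-3)·2 + (-7)·(-3)) = (-3, 22, 24)
w3 = Bw2 = (-144, -19, -225)
Bw3 = (444, 1069, 2064)
w3·Bw3 = -548647; w3·w3 = 71722; μ ≈ -548647/71722 = -7.6496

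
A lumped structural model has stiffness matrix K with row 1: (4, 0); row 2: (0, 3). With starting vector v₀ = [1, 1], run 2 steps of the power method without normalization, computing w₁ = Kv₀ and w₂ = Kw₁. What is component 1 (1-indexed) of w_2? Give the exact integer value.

16

w1 = Kv₀ = (4, 3)
w2 = Kw1 = (16, 9)
The requested component of w2 is 16.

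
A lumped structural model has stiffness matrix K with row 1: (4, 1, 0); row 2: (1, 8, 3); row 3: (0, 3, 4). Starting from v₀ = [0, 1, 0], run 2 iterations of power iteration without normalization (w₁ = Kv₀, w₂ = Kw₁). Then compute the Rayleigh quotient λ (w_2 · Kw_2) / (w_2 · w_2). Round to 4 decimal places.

λ ≈ 9.7351

w1 = Kv₀ = (4·0 + 1·1 + 0·0; 1·0 + 8·1 + 3·0; 0·0 + 3·1 + 4·0) = (1, 8, 3)
w2 = Kw1 = (4·1 + 1·8 + 0·3; 1·1 + 8·8 + 3·3; 0·1 + 3·8 + 4·3) = (12, 74, 36)
Kw2 = (122, 712, 366)
w2·Kw2 = 12·122 + 74·712 + 36·366 = 67328; w2·w2 = 12·12 + 74·74 + 36·36 = 6916
λ ≈ 67328/6916 = 9.7351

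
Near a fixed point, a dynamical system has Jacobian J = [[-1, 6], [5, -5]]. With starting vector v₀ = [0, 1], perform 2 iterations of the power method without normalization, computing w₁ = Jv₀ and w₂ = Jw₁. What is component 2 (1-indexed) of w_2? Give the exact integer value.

w1 = Jv₀ = ((-1)·0 + 6·1; 5·0 + (-5)·1) = (6, -5)
w2 = Jw1 = ((-1)·6 + 6·(-5); 5·6 + (-5)·(-5)) = (-36, 55)
The requested component of w2 is 55.

55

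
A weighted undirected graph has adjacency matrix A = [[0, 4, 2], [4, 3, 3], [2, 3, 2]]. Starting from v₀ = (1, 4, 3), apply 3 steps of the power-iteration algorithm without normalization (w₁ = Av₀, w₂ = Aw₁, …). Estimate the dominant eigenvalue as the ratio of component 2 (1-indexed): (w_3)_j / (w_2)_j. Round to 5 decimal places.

λ ≈ 7.65022

w1 = Av₀ = (0·1 + 4·4 + 2·3; 4·1 + 3·4 + 3·3; 2·1 + 3·4 + 2·3) = (22, 25, 20)
w2 = Aw1 = (0·22 + 4·25 + 2·20; 4·22 + 3·25 + 3·20; 2·22 + 3·25 + 2·20) = (140, 223, 159)
w3 = Aw2 = (1210, 1706, 1267)
Ratio at component: 1706 / 223 = 7.65022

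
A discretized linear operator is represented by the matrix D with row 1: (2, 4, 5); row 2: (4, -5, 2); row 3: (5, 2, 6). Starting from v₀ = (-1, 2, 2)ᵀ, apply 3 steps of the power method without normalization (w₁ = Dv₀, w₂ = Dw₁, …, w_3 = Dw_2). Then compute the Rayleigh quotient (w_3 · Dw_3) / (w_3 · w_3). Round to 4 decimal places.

λ ≈ 7.6264

w1 = Dv₀ = (2·(-1) + 4·2 + 5·2; 4·(-1) + (-5)·2 + 2·2; 5·(-1) + 2·2 + 6·2) = (16, -10, 11)
w2 = Dw1 = (2·16 + 4·(-10) + 5·11; 4·16 + (-5)·(-10) + 2·11; 5·16 + 2·(-10) + 6·11) = (47, 136, 126)
w3 = Dw2 = (1268, -240, 1263)
Dw3 = (7891, 8798, 13438)
w3·Dw3 = 1268·7891 + (-240)·8798 + 1263·13438 = 24866462; w3·w3 = 1268·1268 + (-240)·(-240) + 1263·1263 = 3260593
λ ≈ 24866462/3260593 = 7.6264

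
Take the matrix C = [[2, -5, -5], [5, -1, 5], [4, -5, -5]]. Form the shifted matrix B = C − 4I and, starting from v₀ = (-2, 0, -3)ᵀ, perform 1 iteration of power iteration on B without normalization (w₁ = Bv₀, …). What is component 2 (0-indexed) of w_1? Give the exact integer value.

B = C − 4I has rows (-2, -5, -5); (5, -5, 5); (4, -5, -9)
w1 = Bv₀ = (19, -25, 19)
Requested component of w1: 19

19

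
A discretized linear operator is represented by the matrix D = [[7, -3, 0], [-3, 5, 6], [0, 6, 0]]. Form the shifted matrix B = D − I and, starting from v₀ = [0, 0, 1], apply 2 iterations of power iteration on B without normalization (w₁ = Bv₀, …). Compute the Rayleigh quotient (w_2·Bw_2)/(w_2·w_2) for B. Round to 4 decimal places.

B = D − I has rows (6, -3, 0); (-3, 4, 6); (0, 6, -1)
w1 = Bv₀ = (0, 6, -1)
w2 = Bw1 = (-18, 18, 37)
Bw2 = (-162, 348, 71)
w2·Bw2 = 11807; w2·w2 = 2017; μ ≈ 11807/2017 = 5.8537

μ ≈ 5.8537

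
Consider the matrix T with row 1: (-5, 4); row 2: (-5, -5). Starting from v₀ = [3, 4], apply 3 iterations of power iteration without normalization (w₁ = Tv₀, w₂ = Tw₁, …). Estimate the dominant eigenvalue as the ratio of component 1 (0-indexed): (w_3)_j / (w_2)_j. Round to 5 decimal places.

λ ≈ -0.73529

w1 = Tv₀ = (1, -35)
w2 = Tw1 = (-145, 170)
w3 = Tw2 = (1405, -125)
Ratio at component: -125 / 170 = -0.73529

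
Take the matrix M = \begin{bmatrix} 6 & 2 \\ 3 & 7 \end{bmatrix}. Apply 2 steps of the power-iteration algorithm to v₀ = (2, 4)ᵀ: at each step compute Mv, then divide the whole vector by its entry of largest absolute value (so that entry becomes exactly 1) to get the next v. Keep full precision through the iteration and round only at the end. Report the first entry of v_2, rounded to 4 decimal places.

Mv0 = (20.00000, 34.00000); divide by 34.00000 → v1 = (0.58824, 1.00000)
Mv1 = (5.52941, 8.76471); divide by 8.76471 → v2 = (0.63087, 1.00000)
Requested entry of v2: 188/298 = 0.6309

0.6309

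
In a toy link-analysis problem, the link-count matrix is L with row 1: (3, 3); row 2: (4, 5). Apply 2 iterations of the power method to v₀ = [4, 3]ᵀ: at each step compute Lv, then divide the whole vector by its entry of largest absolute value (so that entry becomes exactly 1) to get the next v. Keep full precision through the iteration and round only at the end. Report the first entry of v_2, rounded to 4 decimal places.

0.6527

Lv0 = (21.00000, 31.00000); divide by 31.00000 → v1 = (0.67742, 1.00000)
Lv1 = (5.03226, 7.70968); divide by 7.70968 → v2 = (0.65272, 1.00000)
Requested entry of v2: 156/239 = 0.6527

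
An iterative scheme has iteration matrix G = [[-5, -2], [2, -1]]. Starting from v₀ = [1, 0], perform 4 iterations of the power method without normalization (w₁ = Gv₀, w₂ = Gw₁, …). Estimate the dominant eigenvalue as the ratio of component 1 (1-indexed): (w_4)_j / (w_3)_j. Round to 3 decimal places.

-3.667

w1 = Gv₀ = (-5, 2)
w2 = Gw1 = (21, -12)
w3 = Gw2 = (-81, 54)
w4 = Gw3 = (297, -216)
Ratio at component: 297 / -81 = -3.667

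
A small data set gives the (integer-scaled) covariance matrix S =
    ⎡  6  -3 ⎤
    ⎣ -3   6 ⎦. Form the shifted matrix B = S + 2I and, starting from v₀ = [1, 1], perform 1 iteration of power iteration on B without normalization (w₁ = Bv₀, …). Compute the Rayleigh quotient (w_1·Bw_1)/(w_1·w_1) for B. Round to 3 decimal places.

B = S + 2I has rows (8, -3); (-3, 8)
w1 = Bv₀ = (8·1 + (-3)·1; (-3)·1 + 8·1) = (5, 5)
Bw1 = (25, 25)
w1·Bw1 = 250; w1·w1 = 50; μ ≈ 250/50 = 5.000

μ ≈ 5.000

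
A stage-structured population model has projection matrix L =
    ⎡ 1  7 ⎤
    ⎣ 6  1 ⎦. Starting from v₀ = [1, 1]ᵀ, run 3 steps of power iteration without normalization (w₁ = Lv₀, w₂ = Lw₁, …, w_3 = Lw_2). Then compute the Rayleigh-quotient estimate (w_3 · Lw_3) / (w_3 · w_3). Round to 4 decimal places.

λ ≈ 7.4627

w1 = Lv₀ = (1·1 + 7·1; 6·1 + 1·1) = (8, 7)
w2 = Lw1 = (1·8 + 7·7; 6·8 + 1·7) = (57, 55)
w3 = Lw2 = (442, 397)
Lw3 = (3221, 3049)
w3·Lw3 = 442·3221 + 397·3049 = 2634135; w3·w3 = 442·442 + 397·397 = 352973
λ ≈ 2634135/352973 = 7.4627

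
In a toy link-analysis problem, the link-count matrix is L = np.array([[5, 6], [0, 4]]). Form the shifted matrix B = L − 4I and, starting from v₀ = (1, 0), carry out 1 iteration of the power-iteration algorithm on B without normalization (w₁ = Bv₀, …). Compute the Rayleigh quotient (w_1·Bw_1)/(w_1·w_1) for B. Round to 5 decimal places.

μ ≈ 1.00000

B = L − 4I has rows (1, 6); (0, 0)
w1 = Bv₀ = (1·1 + 6·0; 0·1 + 0·0) = (1, 0)
Bw1 = (1, 0)
w1·Bw1 = 1; w1·w1 = 1; μ ≈ 1/1 = 1.00000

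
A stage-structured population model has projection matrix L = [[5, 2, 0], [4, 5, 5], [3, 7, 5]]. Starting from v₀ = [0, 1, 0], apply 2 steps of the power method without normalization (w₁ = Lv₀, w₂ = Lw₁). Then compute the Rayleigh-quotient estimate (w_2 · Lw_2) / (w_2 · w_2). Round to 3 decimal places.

λ ≈ 11.920

w1 = Lv₀ = (2, 5, 7)
w2 = Lw1 = (20, 68, 76)
Lw2 = (236, 800, 916)
w2·Lw2 = 20·236 + 68·800 + 76·916 = 128736; w2·w2 = 20·20 + 68·68 + 76·76 = 10800
λ ≈ 128736/10800 = 11.920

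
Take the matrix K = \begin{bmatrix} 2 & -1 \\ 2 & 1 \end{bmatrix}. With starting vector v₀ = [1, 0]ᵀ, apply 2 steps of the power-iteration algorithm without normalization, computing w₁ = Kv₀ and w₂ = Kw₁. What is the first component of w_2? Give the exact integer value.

2

w1 = Kv₀ = (2·1 + (-1)·0; 2·1 + 1·0) = (2, 2)
w2 = Kw1 = (2·2 + (-1)·2; 2·2 + 1·2) = (2, 6)
The requested component of w2 is 2.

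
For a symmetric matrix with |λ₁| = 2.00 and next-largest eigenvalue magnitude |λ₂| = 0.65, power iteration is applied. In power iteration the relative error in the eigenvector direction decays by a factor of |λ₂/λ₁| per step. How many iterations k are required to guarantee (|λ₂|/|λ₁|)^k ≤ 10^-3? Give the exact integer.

|λ₂/λ₁| = 0.65/2.00 = 0.32500
Need k ≥ ln(10^-3) / ln(0.32500) = -6.9078 / -1.1239 ≈ 6.146
Smallest integer k satisfying the bound: 7

7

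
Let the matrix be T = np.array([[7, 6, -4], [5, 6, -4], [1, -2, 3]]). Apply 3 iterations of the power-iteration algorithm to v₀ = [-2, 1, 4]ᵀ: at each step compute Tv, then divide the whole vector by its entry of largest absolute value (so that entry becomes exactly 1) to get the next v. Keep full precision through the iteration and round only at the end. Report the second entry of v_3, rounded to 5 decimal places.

0.84127

Tv0 = (-24.000000, -20.000000, 8.000000); divide by -24.000000 → v1 = (1.000000, 0.833333, -0.333333)
Tv1 = (13.333333, 11.333333, -1.666667); divide by 13.333333 → v2 = (1.000000, 0.850000, -0.125000)
Tv2 = (12.600000, 10.600000, -1.075000); divide by 12.600000 → v3 = (1.000000, 0.841270, -0.085317)
Requested entry of v3: -3392/-4032 = 0.84127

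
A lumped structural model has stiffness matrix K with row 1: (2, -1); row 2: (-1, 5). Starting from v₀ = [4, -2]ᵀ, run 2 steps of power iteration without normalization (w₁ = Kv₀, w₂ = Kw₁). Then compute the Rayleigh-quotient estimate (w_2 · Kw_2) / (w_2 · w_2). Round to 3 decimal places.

w1 = Kv₀ = (2·4 + (-1)·(-2); (-1)·4 + 5·(-2)) = (10, -14)
w2 = Kw1 = (2·10 + (-1)·(-14); (-1)·10 + 5·(-14)) = (34, -80)
Kw2 = (148, -434)
w2·Kw2 = 34·148 + (-80)·(-434) = 39752; w2·w2 = 34·34 + (-80)·(-80) = 7556
λ ≈ 39752/7556 = 5.261

5.261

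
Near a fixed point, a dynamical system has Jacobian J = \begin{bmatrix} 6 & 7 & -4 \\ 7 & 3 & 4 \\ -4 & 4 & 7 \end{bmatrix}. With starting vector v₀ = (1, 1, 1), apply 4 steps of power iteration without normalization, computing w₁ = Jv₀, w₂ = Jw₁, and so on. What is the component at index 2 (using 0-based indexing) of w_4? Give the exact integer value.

4209

w1 = Jv₀ = (9, 14, 7)
w2 = Jw1 = (124, 133, 69)
w3 = Jw2 = (1399, 1543, 519)
w4 = Jw3 = (17119, 16498, 4209)
The requested component of w4 is 4209.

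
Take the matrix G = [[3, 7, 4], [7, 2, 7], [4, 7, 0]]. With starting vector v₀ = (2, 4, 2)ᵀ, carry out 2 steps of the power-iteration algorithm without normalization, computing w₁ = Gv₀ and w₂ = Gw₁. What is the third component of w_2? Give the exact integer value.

w1 = Gv₀ = (3·2 + 7·4 + 4·2; 7·2 + 2·4 + 7·2; 4·2 + 7·4 + 0·2) = (42, 36, 36)
w2 = Gw1 = (3·42 + 7·36 + 4·36; 7·42 + 2·36 + 7·36; 4·42 + 7·36 + 0·36) = (522, 618, 420)
The requested component of w2 is 420.

420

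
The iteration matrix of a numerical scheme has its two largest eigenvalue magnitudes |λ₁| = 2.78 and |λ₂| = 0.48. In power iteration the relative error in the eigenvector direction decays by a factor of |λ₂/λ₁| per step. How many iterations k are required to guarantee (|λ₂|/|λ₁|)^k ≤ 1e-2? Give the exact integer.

|λ₂/λ₁| = 0.48/2.78 = 0.17266
Need k ≥ ln(1e-2) / ln(0.17266) = -4.6052 / -1.7564 ≈ 2.622
Smallest integer k satisfying the bound: 3

3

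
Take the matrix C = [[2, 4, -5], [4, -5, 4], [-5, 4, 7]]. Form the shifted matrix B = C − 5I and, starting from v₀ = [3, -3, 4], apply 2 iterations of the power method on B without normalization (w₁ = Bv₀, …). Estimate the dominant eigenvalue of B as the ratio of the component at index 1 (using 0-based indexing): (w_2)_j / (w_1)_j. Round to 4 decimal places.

B = C − 5I has rows (-3, 4, -5); (4, -10, 4); (-5, 4, 2)
w1 = Bv₀ = (-41, 58, -19)
w2 = Bw1 = (450, -820, 399)
Ratio: -820/58 = -14.1379

μ ≈ -14.1379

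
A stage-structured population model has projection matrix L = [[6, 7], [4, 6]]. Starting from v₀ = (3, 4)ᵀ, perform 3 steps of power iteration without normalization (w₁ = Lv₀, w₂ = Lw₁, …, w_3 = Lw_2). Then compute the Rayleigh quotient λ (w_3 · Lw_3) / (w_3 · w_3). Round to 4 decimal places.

11.2917

w1 = Lv₀ = (6·3 + 7·4; 4·3 + 6·4) = (46, 36)
w2 = Lw1 = (6·46 + 7·36; 4·46 + 6·36) = (528, 400)
w3 = Lw2 = (5968, 4512)
Lw3 = (67392, 50944)
w3·Lw3 = 5968·67392 + 4512·50944 = 632054784; w3·w3 = 5968·5968 + 4512·4512 = 55975168
λ ≈ 632054784/55975168 = 11.2917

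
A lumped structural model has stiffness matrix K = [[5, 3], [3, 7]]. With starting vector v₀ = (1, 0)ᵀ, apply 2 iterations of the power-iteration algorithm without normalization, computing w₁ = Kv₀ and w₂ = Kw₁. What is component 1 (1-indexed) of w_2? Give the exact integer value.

34

w1 = Kv₀ = (5·1 + 3·0; 3·1 + 7·0) = (5, 3)
w2 = Kw1 = (5·5 + 3·3; 3·5 + 7·3) = (34, 36)
The requested component of w2 is 34.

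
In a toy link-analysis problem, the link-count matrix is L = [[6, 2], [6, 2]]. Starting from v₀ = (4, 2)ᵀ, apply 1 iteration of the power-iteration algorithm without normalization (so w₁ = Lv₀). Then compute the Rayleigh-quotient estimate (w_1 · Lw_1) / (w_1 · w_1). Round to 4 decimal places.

λ ≈ 8.0000

w1 = Lv₀ = (28, 28)
Lw1 = (224, 224)
w1·Lw1 = 28·224 + 28·224 = 12544; w1·w1 = 28·28 + 28·28 = 1568
λ ≈ 12544/1568 = 8.0000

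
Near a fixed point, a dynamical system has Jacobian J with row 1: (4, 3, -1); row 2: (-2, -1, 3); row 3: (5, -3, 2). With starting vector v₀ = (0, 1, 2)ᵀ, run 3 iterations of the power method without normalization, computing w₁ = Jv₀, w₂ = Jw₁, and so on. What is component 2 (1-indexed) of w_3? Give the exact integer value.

w1 = Jv₀ = (1, 5, 1)
w2 = Jw1 = (18, -4, -8)
w3 = Jw2 = (68, -56, 86)
The requested component of w3 is -56.

-56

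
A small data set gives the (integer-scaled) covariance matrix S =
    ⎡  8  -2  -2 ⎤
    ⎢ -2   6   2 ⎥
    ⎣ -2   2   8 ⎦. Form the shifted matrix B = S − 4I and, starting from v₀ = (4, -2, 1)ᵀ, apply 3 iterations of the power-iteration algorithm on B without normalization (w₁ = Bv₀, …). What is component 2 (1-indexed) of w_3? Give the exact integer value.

-536

B = S − 4I has rows (4, -2, -2); (-2, 2, 2); (-2, 2, 4)
w1 = Bv₀ = (4·4 + (-2)·(-2) + (-2)·1; (-2)·4 + 2·(-2) + 2·1; (-2)·4 + 2·(-2) + 4·1) = (18, -10, -8)
w2 = Bw1 = (4·18 + (-2)·(-10) + (-2)·(-8); (-2)·18 + 2·(-10) + 2·(-8); (-2)·18 + 2·(-10) + 4·(-8)) = (108, -72, -88)
w3 = Bw2 = (752, -536, -712)
Requested component of w3: -536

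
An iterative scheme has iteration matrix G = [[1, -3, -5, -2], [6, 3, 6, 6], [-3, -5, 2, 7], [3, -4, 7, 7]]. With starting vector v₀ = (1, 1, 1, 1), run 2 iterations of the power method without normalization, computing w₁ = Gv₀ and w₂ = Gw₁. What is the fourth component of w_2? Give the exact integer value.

-13

w1 = Gv₀ = (1·1 + (-3)·1 + (-5)·1 + (-2)·1; 6·1 + 3·1 + 6·1 + 6·1; (-3)·1 + (-5)·1 + 2·1 + 7·1; 3·1 + (-4)·1 + 7·1 + 7·1) = (-9, 21, 1, 13)
w2 = Gw1 = (1·(-9) + (-3)·21 + (-5)·1 + (-2)·13; 6·(-9) + 3·21 + 6·1 + 6·13; (-3)·(-9) + (-5)·21 + 2·1 + 7·13; 3·(-9) + (-4)·21 + 7·1 + 7·13) = (-103, 93, 15, -13)
The requested component of w2 is -13.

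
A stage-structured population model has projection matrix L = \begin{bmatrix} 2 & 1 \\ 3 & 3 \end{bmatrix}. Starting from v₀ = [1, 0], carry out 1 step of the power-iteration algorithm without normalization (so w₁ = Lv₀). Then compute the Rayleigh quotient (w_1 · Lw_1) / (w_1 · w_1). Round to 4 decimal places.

λ ≈ 4.5385

w1 = Lv₀ = (2·1 + 1·0; 3·1 + 3·0) = (2, 3)
Lw1 = (7, 15)
w1·Lw1 = 2·7 + 3·15 = 59; w1·w1 = 2·2 + 3·3 = 13
λ ≈ 59/13 = 4.5385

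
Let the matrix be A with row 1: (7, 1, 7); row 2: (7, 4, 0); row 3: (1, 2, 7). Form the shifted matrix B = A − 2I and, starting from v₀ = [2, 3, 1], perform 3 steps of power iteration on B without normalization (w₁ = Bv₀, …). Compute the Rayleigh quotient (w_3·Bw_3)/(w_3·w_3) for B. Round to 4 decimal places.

μ ≈ 9.9116

B = A − 2I has rows (5, 1, 7); (7, 2, 0); (1, 2, 5)
w1 = Bv₀ = (5·2 + 1·3 + 7·1; 7·2 + 2·3 + 0·1; 1·2 + 2·3 + 5·1) = (20, 20, 13)
w2 = Bw1 = (5·20 + 1·20 + 7·13; 7·20 + 2·20 + 0·13; 1·20 + 2·20 + 5·13) = (211, 180, 125)
w3 = Bw2 = (2110, 1837, 1196)
Bw3 = (20759, 18444, 11764)
w3·Bw3 = 91752862; w3·w3 = 9257085; μ ≈ 91752862/9257085 = 9.9116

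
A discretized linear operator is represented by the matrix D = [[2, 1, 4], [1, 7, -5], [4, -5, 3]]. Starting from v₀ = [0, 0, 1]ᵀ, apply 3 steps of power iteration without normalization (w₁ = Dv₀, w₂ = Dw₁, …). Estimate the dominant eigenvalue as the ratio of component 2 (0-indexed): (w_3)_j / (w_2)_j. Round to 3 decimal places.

8.800

w1 = Dv₀ = (4, -5, 3)
w2 = Dw1 = (15, -46, 50)
w3 = Dw2 = (184, -557, 440)
Ratio at component: 440 / 50 = 8.800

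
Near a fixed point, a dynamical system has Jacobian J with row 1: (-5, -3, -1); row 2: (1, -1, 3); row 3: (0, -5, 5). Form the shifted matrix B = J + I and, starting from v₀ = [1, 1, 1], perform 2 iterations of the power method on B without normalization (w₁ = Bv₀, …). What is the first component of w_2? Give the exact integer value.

B = J + I has rows (-4, -3, -1); (1, 0, 3); (0, -5, 6)
w1 = Bv₀ = (-8, 4, 1)
w2 = Bw1 = (19, -5, -14)
Requested component of w2: 19

19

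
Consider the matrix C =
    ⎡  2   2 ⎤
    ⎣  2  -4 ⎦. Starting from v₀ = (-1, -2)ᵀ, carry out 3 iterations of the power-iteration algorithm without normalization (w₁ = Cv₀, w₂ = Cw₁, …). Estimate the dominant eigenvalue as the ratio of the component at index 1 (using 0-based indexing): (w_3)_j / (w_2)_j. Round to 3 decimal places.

w1 = Cv₀ = (-6, 6)
w2 = Cw1 = (0, -36)
w3 = Cw2 = (-72, 144)
Ratio at component: 144 / -36 = -4.000

-4.000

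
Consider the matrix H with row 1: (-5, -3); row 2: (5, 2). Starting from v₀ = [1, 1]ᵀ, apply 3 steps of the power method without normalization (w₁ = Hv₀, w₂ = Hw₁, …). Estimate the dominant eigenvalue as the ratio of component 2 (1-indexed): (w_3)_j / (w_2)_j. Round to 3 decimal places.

w1 = Hv₀ = (-8, 7)
w2 = Hw1 = (19, -26)
w3 = Hw2 = (-17, 43)
Ratio at component: 43 / -26 = -1.654

λ ≈ -1.654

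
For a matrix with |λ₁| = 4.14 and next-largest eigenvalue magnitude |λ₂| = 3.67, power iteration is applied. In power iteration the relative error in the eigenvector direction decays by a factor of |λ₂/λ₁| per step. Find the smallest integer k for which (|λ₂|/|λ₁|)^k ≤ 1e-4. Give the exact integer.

|λ₂/λ₁| = 3.67/4.14 = 0.88647
Need k ≥ ln(1e-4) / ln(0.88647) = -9.2103 / -0.1205 ≈ 76.432
Smallest integer k satisfying the bound: 77

77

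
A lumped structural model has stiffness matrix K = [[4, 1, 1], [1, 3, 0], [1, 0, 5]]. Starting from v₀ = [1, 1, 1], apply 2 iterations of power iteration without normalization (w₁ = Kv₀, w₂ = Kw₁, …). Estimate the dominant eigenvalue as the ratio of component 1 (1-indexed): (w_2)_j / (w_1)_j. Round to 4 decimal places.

w1 = Kv₀ = (6, 4, 6)
w2 = Kw1 = (34, 18, 36)
Ratio at component: 34 / 6 = 5.6667

λ ≈ 5.6667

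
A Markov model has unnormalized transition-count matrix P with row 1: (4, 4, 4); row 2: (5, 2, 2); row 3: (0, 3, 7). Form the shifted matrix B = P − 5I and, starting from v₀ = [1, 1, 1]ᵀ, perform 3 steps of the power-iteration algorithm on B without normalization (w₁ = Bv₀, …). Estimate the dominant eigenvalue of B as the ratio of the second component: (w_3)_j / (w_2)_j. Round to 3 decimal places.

2.727

B = P − 5I has rows (-1, 4, 4); (5, -3, 2); (0, 3, 2)
w1 = Bv₀ = (7, 4, 5)
w2 = Bw1 = (29, 33, 22)
w3 = Bw2 = (191, 90, 143)
Ratio: 90/33 = 2.727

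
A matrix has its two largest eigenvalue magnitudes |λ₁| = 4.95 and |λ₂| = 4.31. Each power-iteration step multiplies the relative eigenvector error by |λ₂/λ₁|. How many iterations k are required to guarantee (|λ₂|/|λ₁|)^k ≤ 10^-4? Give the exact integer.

67

|λ₂/λ₁| = 4.31/4.95 = 0.87071
Need k ≥ ln(10^-4) / ln(0.87071) = -9.2103 / -0.1384 ≈ 66.525
Smallest integer k satisfying the bound: 67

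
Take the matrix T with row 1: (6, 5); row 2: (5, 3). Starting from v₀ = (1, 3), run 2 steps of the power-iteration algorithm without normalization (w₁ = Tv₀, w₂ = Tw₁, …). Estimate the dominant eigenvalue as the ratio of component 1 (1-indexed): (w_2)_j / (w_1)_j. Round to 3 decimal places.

λ ≈ 9.333

w1 = Tv₀ = (6·1 + 5·3; 5·1 + 3·3) = (21, 14)
w2 = Tw1 = (6·21 + 5·14; 5·21 + 3·14) = (196, 147)
Ratio at component: 196 / 21 = 9.333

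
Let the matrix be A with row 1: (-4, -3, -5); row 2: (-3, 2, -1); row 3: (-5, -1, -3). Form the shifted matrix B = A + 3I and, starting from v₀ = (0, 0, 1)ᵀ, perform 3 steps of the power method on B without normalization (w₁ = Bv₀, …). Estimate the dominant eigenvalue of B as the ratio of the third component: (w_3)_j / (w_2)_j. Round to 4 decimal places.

B = A + 3I has rows (-1, -3, -5); (-3, 5, -1); (-5, -1, 0)
w1 = Bv₀ = ((-1)·0 + (-3)·0 + (-5)·1; (-3)·0 + 5·0 + (-1)·1; (-5)·0 + (-1)·0 + 0·1) = (-5, -1, 0)
w2 = Bw1 = ((-1)·(-5) + (-3)·(-1) + (-5)·0; (-3)·(-5) + 5·(-1) + (-1)·0; (-5)·(-5) + (-1)·(-1) + 0·0) = (8, 10, 26)
w3 = Bw2 = (-168, 0, -50)
Ratio: -50/26 = -1.9231

μ ≈ -1.9231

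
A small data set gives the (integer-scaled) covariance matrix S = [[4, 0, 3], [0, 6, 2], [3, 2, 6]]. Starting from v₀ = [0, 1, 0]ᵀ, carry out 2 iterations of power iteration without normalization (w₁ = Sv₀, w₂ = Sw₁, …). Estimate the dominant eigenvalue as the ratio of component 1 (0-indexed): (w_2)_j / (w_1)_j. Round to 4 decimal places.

λ ≈ 6.6667

w1 = Sv₀ = (0, 6, 2)
w2 = Sw1 = (6, 40, 24)
Ratio at component: 40 / 6 = 6.6667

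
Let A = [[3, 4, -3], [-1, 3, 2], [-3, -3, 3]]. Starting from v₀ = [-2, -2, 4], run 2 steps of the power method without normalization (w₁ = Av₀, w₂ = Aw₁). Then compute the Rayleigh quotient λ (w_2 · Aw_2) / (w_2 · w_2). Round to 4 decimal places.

4.4531

w1 = Av₀ = (3·(-2) + 4·(-2) + (-3)·4; (-1)·(-2) + 3·(-2) + 2·4; (-3)·(-2) + (-3)·(-2) + 3·4) = (-26, 4, 24)
w2 = Aw1 = (3·(-26) + 4·4 + (-3)·24; (-1)·(-26) + 3·4 + 2·24; (-3)·(-26) + (-3)·4 + 3·24) = (-134, 86, 138)
Aw2 = (-472, 668, 558)
w2·Aw2 = (-134)·(-472) + 86·668 + 138·558 = 197700; w2·w2 = (-134)·(-134) + 86·86 + 138·138 = 44396
λ ≈ 197700/44396 = 4.4531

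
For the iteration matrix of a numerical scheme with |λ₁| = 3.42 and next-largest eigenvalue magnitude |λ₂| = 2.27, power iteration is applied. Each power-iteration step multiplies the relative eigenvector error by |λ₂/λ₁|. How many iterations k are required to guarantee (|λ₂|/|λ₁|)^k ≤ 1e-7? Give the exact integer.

|λ₂/λ₁| = 2.27/3.42 = 0.66374
Need k ≥ ln(1e-7) / ln(0.66374) = -16.1181 / -0.4099 ≈ 39.326
Smallest integer k satisfying the bound: 40

40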